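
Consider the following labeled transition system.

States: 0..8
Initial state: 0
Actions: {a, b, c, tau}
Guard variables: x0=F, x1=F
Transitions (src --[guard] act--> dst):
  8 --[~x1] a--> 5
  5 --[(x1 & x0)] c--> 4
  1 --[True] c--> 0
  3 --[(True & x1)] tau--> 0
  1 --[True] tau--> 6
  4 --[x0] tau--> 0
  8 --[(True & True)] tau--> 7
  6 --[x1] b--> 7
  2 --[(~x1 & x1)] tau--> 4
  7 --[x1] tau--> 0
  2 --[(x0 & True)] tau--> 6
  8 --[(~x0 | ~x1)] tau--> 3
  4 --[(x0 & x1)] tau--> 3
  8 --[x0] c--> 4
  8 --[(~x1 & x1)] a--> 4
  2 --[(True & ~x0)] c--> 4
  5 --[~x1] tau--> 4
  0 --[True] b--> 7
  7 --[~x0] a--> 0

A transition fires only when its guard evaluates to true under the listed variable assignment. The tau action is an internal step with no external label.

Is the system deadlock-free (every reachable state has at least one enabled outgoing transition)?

Reachable = {0,7}
  0: b→7  [deg 1]
  7: a→0  [deg 1]

Answer: DEADLOCK-FREE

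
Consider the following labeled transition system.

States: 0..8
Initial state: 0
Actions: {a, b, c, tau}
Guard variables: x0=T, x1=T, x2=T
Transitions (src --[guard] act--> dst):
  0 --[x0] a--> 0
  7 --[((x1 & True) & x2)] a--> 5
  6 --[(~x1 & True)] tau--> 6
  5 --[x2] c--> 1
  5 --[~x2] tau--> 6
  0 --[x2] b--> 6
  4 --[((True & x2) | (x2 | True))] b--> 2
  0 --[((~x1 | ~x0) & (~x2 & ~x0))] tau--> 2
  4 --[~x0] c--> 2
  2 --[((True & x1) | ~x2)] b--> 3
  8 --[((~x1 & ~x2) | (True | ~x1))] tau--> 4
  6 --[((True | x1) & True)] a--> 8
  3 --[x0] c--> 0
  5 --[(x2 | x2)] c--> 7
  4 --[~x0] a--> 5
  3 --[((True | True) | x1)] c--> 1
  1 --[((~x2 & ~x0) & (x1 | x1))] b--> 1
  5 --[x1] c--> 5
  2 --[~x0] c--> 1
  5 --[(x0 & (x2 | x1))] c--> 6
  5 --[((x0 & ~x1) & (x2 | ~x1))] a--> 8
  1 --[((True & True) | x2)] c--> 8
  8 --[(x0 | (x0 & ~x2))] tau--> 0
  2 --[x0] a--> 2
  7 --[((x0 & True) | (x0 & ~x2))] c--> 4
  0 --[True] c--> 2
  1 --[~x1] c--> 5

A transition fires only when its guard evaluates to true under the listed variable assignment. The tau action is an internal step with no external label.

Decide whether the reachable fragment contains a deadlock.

Answer: DEADLOCK-FREE

Analysis:
R = {0,1,2,3,4,6,8}
  0: a→0  b→6  c→2  [deg 3]
  1: c→8  [deg 1]
  2: a→2  b→3  [deg 2]
  3: c→0  c→1  [deg 2]
  4: b→2  [deg 1]
  6: a→8  [deg 1]
  8: tau→0  tau→4  [deg 2]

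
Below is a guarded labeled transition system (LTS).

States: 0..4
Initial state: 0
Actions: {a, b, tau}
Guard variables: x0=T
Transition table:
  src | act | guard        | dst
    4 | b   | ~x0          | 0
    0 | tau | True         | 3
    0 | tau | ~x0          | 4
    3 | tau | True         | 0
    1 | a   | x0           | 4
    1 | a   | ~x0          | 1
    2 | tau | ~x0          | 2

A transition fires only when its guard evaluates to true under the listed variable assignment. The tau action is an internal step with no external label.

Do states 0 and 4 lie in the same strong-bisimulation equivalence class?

Bisimulation quotient by refinement:
  π0 = {{0,1,2,3,4}}
  π1 = {{0,3},{1},{2,4}}
stable after 2 split(s): 3 block(s)
class of 0: {0,3}; class of 4: {2,4}

Answer: NOT BISIMILAR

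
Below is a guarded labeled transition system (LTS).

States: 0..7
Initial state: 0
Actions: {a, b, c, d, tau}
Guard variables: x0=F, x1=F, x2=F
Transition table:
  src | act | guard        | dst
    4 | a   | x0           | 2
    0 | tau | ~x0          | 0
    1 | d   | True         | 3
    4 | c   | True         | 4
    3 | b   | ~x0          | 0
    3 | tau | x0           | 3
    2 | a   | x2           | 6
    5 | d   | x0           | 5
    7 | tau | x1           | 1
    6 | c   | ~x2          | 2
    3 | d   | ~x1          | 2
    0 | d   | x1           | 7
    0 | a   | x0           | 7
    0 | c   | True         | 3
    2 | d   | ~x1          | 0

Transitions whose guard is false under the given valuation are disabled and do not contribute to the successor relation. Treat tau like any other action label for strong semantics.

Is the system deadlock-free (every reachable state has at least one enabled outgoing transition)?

Reach set: {0,2,3}
  0: c→3  tau→0  [2 out]
  2: d→0  [1 out]
  3: b→0  d→2  [2 out]

Answer: DEADLOCK-FREE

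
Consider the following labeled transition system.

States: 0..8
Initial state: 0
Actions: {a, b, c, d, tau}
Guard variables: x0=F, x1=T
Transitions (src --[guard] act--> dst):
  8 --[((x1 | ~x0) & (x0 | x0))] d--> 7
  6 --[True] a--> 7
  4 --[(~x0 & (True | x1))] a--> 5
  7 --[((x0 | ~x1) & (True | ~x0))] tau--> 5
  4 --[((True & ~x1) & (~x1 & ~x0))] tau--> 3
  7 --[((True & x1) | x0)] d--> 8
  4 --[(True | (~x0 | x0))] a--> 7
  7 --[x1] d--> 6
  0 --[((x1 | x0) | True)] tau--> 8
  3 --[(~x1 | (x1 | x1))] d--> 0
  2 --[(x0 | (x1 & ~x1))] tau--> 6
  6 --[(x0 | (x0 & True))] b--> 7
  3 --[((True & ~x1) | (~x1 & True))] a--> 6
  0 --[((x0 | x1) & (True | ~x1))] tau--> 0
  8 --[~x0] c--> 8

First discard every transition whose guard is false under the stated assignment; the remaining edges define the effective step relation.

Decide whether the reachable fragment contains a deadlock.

Answer: DEADLOCK-FREE

Working:
Reach set: {0,8}
  0: tau→0  tau→8  [2 out]
  8: c→8  [1 out]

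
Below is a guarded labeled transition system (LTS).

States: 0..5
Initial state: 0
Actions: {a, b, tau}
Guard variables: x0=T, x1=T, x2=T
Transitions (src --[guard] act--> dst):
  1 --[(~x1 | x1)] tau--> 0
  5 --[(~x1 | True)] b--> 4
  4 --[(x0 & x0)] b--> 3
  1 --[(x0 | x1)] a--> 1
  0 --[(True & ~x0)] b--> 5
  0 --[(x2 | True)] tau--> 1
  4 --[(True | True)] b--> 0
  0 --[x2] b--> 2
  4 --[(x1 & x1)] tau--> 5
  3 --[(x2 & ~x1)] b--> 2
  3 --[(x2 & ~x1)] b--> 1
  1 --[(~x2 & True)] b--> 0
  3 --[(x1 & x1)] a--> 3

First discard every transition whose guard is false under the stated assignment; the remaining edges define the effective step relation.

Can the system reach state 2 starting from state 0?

Answer: REACHABLE

Trace:
Guard filter leaves 9 enabled edge(s).
Layer 0: {0}
Layer 1: {1,2}  now seen {0,1,2}
Reachable = {0,1,2}
trace reaching 2: b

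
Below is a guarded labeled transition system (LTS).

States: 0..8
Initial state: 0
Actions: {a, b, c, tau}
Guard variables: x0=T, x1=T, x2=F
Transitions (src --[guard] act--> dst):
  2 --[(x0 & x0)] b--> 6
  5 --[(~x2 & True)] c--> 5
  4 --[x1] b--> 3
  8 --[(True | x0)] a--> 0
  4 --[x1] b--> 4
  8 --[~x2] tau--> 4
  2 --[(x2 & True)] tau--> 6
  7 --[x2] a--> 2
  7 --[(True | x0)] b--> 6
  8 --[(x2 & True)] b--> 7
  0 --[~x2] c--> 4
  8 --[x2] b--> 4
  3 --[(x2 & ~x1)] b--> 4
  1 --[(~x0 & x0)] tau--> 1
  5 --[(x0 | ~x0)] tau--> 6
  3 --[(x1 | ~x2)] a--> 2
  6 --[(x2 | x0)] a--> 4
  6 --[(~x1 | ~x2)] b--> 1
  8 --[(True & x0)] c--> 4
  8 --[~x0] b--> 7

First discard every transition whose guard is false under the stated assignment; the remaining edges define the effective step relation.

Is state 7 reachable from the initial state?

Guard filter leaves 13 enabled edge(s).
Layer 0: {0}
Layer 1: {4}  total {0,4}
Layer 2: {3}  total {0,3,4}
Layer 3: {2}  total {0,2,3,4}
Layer 4: {6}  total {0,2,3,4,6}
Layer 5: {1}  total {0,1,2,3,4,6}
Reach set: {0,1,2,3,4,6}

Answer: UNREACHABLE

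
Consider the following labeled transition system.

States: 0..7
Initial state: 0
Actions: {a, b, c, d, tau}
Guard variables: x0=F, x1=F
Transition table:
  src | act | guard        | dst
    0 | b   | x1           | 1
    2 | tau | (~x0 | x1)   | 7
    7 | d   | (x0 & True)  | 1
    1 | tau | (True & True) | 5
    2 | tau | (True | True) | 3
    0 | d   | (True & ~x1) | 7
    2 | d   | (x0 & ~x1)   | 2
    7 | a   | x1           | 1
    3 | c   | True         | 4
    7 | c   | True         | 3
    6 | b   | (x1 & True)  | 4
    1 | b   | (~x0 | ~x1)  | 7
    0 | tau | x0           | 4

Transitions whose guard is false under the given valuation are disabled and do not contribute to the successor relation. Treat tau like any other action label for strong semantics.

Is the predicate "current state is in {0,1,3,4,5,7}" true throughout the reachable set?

Answer: INVARIANT HOLDS

Trace:
Inv-set: {0,1,3,4,5,7}
Reachable = {0,3,4,7}
  0: ✓
  3: ✓
  4: ✓
  7: ✓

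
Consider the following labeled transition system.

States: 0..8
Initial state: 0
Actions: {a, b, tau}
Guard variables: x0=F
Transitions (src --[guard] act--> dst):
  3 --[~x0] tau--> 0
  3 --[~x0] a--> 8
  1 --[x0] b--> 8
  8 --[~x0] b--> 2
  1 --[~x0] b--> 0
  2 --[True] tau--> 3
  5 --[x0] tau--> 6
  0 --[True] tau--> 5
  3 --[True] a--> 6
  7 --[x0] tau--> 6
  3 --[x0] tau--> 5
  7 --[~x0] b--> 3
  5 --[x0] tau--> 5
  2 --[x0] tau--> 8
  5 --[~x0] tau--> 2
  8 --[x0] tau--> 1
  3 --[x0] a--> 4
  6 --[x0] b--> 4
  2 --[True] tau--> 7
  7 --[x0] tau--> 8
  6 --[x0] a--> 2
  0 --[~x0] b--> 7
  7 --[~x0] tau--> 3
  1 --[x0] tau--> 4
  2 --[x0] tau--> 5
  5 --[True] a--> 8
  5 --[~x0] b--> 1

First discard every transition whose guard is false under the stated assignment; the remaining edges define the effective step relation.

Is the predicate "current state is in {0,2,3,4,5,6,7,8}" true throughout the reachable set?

Safe = {0,2,3,4,5,6,7,8}
Reachable = {0,1,2,3,5,6,7,8}
  0: ✓
  1: VIOLATES
  2: ✓
  3: ✓
  5: ✓
  6: ✓
  7: ✓
  8: ✓
counterexample path to 1: tau·b

Answer: INVARIANT VIOLATED at state 1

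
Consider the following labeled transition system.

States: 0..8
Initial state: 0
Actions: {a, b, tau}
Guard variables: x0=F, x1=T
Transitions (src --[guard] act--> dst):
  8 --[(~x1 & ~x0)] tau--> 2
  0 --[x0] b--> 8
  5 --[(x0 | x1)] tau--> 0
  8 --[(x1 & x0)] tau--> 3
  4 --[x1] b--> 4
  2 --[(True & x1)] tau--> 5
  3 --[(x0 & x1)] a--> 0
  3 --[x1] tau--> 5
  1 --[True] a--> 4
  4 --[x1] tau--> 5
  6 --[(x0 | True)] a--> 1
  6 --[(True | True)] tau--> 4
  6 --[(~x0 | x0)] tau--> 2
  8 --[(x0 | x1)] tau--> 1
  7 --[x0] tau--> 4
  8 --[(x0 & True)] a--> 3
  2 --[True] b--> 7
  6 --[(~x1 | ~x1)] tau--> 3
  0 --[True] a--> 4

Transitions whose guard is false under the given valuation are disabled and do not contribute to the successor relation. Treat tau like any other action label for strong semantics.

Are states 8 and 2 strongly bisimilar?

Compute ~ classes (split until stable):
  π0 = {{0,1,2,3,4,5,6,7,8}}
  π1 = {{0,1},{2,4},{3,5,8},{6},{7}}
  π2 = {{0,1},{2},{3},{4},{5,8},{6},{7}}
stable after 3 split(s): 7 block(s)
class of 8: {5,8}; class of 2: {2}

Answer: NOT BISIMILAR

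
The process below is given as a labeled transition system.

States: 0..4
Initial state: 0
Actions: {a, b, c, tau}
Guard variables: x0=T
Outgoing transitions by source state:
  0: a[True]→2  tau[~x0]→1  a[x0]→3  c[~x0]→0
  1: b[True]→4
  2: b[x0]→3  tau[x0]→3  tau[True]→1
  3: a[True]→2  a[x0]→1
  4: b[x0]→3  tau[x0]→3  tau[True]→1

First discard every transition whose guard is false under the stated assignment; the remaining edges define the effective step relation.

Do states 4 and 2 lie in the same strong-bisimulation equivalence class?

Answer: BISIMILAR

Trace:
Refine partition for ~:
  π0 = {{0,1,2,3,4}}
  π1 = {{0,3},{1},{2,4}}
  π2 = {{0},{1},{2,4},{3}}
stable after 3 split(s): 4 block(s)
class of 4: {2,4}; class of 2: {2,4}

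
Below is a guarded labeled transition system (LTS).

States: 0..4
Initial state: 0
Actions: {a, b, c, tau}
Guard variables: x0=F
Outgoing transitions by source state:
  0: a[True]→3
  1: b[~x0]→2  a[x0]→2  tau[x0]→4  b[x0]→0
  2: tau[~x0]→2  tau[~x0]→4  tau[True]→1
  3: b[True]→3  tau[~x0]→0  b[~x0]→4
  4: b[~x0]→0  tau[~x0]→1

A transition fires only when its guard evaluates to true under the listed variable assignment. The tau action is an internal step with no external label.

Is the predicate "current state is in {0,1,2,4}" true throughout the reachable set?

Inv-set: {0,1,2,4}
R = {0,1,2,3,4}
  0: ✓
  1: ✓
  2: ✓
  3: outside
  4: ✓
witness against invariant: a → 3

Answer: INVARIANT VIOLATED at state 3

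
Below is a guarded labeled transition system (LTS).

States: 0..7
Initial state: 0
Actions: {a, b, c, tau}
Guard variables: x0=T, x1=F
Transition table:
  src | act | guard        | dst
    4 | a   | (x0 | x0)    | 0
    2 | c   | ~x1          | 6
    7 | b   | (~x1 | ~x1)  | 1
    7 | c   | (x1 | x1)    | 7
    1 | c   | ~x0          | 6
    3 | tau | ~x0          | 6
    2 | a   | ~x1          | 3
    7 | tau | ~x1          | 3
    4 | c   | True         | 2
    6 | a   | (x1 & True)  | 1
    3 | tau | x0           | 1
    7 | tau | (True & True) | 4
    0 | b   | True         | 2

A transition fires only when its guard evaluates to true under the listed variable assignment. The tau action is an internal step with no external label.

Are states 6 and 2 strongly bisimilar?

Refine partition for ~:
  P[0] = {{0,1,2,3,4,5,6,7}}
  P[1] = {{0},{1,5,6},{2,4},{3},{7}}
  P[2] = {{0},{1,5,6},{2},{3},{4},{7}}
6 equivalence class(es) (converged in 3)
6∈{1,5,6}, 2∈{2}

Answer: NOT BISIMILAR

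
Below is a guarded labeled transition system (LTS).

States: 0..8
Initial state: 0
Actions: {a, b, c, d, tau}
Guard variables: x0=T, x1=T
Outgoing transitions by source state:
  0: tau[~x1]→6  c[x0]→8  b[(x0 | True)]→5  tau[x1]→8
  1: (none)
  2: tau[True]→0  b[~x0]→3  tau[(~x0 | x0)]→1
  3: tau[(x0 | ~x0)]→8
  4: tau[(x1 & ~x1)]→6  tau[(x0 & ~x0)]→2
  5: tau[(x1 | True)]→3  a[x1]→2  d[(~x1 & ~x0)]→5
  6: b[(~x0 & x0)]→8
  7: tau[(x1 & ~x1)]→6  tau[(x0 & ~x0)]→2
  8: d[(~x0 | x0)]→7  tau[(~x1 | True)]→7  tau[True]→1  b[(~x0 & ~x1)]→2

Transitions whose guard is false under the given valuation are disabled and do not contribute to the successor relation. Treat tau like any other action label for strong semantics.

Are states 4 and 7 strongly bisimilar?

Answer: BISIMILAR

Analysis:
Bisimulation quotient by refinement:
  P[0] = {{0,1,2,3,4,5,6,7,8}}
  P[1] = {{0},{1,4,6,7},{2,3},{5},{8}}
  P[2] = {{0},{1,4,6,7},{2},{3},{5},{8}}
6 equivalence class(es) (converged in 3)
class of 4: {1,4,6,7}; class of 7: {1,4,6,7}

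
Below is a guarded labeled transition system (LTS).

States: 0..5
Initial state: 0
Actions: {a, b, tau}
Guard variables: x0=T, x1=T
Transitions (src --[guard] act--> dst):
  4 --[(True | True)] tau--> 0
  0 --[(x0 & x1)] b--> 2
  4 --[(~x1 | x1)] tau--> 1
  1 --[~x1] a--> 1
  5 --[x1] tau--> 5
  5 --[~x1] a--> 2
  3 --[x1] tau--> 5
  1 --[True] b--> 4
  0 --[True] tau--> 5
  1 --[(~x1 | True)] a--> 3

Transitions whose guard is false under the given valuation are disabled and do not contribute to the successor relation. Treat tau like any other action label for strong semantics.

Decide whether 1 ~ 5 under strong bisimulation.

Answer: NOT BISIMILAR

Working:
Refine partition for ~:
  π0 = {{0,1,2,3,4,5}}
  π1 = {{0},{1},{2},{3,4,5}}
  π2 = {{0},{1},{2},{3,5},{4}}
5 equivalence class(es) (converged in 3)
[1]={1}  [5]={3,5}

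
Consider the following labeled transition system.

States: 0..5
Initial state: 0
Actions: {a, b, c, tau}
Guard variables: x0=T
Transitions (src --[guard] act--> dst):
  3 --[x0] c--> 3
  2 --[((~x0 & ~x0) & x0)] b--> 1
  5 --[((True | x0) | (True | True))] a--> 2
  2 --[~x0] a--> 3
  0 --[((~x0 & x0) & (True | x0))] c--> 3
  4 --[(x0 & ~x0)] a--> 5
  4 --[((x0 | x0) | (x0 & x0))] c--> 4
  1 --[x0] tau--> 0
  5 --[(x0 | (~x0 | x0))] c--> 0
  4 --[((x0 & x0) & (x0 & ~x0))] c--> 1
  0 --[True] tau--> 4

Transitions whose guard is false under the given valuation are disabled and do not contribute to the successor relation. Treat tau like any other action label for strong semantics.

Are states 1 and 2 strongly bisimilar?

Answer: NOT BISIMILAR

Analysis:
Compute ~ classes (split until stable):
  π0 = {{0,1,2,3,4,5}}
  π1 = {{0,1},{2},{3,4},{5}}
  π2 = {{0},{1},{2},{3,4},{5}}
Fixed point at round 3; 5 class(es).
class of 1: {1}; class of 2: {2}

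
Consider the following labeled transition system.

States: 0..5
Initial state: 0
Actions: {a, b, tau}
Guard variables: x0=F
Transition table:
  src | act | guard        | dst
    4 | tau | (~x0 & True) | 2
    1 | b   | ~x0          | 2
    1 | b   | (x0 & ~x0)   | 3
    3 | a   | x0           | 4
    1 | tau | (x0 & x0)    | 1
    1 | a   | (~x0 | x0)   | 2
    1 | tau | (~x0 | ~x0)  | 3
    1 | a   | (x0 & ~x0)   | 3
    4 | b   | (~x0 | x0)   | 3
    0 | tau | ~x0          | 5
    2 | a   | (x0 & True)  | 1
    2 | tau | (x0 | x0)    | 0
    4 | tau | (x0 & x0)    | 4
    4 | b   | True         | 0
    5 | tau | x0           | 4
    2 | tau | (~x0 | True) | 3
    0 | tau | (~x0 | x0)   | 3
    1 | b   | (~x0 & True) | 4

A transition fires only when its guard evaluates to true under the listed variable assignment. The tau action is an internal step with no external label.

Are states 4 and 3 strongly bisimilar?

Bisimulation quotient by refinement:
  π0 = {{0,1,2,3,4,5}}
  π1 = {{0,2},{1},{3,5},{4}}
Fixed point at round 2; 4 class(es).
4∈{4}, 3∈{3,5}

Answer: NOT BISIMILAR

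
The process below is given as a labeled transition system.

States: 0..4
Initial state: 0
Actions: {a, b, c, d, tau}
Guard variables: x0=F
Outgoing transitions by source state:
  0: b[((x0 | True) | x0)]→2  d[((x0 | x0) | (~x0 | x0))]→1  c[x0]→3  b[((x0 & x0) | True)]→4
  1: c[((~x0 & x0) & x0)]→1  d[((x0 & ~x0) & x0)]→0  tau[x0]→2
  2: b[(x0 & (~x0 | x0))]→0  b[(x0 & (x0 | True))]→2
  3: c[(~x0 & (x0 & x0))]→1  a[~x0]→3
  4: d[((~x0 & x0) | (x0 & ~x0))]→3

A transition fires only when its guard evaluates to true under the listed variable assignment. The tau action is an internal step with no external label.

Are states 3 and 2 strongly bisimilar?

Bisimulation quotient by refinement:
  π0 = {{0,1,2,3,4}}
  π1 = {{0},{1,2,4},{3}}
Fixed point at round 2; 3 class(es).
class of 3: {3}; class of 2: {1,2,4}

Answer: NOT BISIMILAR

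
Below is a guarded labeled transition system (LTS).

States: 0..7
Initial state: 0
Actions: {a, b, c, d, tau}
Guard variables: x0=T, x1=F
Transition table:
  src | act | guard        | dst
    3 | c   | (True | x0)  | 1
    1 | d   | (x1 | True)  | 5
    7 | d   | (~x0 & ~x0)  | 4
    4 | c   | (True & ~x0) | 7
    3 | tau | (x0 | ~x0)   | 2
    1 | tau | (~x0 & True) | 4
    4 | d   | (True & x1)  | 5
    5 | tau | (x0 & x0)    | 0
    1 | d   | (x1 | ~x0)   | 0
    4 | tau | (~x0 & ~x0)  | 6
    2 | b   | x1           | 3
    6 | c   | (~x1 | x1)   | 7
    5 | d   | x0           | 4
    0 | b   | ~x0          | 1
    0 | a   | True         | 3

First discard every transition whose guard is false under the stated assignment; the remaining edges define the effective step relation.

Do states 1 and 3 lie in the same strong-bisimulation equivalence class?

Answer: NOT BISIMILAR

Trace:
Compute ~ classes (split until stable):
  π0 = {{0,1,2,3,4,5,6,7}}
  π1 = {{0},{1},{2,4,7},{3},{5},{6}}
stable after 2 split(s): 6 block(s)
class of 1: {1}; class of 3: {3}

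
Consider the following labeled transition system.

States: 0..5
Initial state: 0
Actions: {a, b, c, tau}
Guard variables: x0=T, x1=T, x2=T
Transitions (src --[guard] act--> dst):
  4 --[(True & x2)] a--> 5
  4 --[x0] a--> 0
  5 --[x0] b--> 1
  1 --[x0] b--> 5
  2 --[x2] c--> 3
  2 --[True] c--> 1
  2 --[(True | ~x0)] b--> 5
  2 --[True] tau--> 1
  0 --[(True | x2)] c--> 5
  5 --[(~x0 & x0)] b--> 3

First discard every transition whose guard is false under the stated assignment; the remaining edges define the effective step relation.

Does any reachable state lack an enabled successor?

Reach set: {0,1,5}
  0: c→5  [1 exit(s)]
  1: b→5  [1 exit(s)]
  5: b→1  [1 exit(s)]

Answer: DEADLOCK-FREE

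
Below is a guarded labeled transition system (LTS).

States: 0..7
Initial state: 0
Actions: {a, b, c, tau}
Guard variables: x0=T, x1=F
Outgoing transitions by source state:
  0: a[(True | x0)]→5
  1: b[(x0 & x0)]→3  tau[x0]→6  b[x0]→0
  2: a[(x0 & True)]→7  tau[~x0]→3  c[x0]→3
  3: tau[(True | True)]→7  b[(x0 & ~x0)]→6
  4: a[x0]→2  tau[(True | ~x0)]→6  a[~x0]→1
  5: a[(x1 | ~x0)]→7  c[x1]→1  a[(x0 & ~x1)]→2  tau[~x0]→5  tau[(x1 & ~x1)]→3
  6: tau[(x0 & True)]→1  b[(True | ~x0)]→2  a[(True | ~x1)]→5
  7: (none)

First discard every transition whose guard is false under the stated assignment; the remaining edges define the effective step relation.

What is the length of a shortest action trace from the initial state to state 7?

Breadth-first toward 7:
  depth 0: {0}
  depth 1: {5}
  depth 2: {2}
  depth 3: {3,7}
first hit 7 at d=3 via a·a·a

Answer: 3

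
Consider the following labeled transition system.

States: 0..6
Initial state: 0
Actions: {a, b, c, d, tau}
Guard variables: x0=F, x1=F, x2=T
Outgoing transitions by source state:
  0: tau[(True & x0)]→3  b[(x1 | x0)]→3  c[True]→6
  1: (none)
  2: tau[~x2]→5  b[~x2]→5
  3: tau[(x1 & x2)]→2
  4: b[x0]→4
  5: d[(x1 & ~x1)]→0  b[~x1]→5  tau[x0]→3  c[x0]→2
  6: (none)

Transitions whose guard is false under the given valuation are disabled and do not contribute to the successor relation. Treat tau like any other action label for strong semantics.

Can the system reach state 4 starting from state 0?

Answer: UNREACHABLE

Working:
After dropping false guards: 2 live edges.
depth 0: {0}
depth 1: {6}  cumulative {0,6}
Reachable = {0,6}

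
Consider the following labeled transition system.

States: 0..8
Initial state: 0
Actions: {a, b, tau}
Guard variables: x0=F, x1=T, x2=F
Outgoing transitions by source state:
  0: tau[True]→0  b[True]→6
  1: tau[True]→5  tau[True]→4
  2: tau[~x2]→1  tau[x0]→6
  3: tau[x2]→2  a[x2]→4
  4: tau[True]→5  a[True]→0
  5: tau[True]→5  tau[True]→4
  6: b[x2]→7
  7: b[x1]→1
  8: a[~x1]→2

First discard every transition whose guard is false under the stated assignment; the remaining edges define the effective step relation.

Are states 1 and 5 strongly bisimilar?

Answer: BISIMILAR

Working:
Bisimulation quotient by refinement:
  P[0] = {{0,1,2,3,4,5,6,7,8}}
  P[1] = {{0},{1,2,5},{3,6,8},{4},{7}}
  P[2] = {{0},{1,5},{2},{3,6,8},{4},{7}}
Fixed point at round 3; 6 class(es).
1∈{1,5}, 5∈{1,5}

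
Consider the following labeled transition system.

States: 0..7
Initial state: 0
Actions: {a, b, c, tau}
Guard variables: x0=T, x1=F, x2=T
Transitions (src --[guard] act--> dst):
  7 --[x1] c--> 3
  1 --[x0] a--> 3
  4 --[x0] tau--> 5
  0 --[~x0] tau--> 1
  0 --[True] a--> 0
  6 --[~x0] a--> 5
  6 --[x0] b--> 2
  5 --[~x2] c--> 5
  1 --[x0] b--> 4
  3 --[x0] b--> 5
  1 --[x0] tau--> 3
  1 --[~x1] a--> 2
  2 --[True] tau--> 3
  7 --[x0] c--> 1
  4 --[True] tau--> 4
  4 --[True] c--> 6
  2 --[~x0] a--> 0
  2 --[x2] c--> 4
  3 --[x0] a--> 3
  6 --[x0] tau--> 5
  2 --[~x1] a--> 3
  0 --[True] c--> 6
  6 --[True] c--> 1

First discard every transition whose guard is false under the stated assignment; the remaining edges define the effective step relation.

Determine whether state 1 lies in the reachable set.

Guard filter leaves 18 enabled edge(s).
Layer 0: {0}
Layer 1: {6}  cumulative {0,6}
Layer 2: {1,2,5}  cumulative {0,1,2,5,6}
Layer 3: {3,4}  cumulative {0,1,2,3,4,5,6}
Reachable = {0,1,2,3,4,5,6}
witness 1: c·c

Answer: REACHABLE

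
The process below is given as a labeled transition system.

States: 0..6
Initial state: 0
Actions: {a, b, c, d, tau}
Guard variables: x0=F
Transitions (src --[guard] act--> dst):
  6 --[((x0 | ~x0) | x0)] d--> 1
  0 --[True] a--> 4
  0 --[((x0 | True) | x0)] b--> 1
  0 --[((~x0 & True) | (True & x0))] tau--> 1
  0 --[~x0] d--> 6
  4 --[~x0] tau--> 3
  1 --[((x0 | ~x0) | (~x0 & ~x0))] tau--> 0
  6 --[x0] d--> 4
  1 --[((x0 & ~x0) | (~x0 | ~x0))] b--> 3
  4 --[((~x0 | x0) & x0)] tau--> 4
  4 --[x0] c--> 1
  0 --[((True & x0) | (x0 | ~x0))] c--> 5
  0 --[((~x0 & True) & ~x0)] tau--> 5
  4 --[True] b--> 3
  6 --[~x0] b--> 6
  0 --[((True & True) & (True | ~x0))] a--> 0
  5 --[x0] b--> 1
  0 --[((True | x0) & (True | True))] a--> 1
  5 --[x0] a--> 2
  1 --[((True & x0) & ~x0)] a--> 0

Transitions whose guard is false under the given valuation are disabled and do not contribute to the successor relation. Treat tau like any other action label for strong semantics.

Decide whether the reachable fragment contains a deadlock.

Answer: DEADLOCK at state 3

Working:
R = {0,1,3,4,5,6}
  0: a→0  a→1  a→4  b→1  c→5  d→6  tau→1  tau→5  [8 out]
  1: b→3  tau→0  [2 out]
  3: ∅  [STUCK]
  4: b→3  tau→3  [2 out]
  5: ∅  [STUCK]
  6: b→6  d→1  [2 out]
trace reaching 3: a·b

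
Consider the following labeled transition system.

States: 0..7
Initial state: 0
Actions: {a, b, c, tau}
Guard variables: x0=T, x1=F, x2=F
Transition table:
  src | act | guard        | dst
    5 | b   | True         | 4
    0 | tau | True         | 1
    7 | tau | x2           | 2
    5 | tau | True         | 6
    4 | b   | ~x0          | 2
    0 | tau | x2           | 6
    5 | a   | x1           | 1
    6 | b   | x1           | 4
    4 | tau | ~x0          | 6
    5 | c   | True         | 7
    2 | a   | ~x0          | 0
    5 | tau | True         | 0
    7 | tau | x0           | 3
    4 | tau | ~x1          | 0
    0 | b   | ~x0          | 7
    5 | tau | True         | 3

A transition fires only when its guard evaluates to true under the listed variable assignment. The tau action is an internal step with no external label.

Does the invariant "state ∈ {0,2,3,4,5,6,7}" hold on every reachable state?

Answer: INVARIANT VIOLATED at state 1

Working:
Allowed set {0,2,3,4,5,6,7}
Reach set: {0,1}
  0: ok
  1: ✗ unsafe
witness against invariant: tau → 1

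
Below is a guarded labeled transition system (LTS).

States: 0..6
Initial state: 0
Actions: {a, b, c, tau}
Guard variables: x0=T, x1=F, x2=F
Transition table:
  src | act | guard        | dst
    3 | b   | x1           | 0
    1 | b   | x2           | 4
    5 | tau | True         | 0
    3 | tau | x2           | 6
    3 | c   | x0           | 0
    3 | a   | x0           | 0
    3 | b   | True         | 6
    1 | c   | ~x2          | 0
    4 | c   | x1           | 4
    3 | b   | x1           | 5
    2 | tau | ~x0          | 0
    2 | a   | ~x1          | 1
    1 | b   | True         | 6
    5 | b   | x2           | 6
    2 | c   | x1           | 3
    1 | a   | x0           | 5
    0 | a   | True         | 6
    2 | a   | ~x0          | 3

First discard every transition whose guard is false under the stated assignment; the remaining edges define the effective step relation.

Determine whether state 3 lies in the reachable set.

Answer: UNREACHABLE

Analysis:
After dropping false guards: 9 live edges.
L0 = {0}
L1 = {6}  now seen {0,6}
Reach set: {0,6}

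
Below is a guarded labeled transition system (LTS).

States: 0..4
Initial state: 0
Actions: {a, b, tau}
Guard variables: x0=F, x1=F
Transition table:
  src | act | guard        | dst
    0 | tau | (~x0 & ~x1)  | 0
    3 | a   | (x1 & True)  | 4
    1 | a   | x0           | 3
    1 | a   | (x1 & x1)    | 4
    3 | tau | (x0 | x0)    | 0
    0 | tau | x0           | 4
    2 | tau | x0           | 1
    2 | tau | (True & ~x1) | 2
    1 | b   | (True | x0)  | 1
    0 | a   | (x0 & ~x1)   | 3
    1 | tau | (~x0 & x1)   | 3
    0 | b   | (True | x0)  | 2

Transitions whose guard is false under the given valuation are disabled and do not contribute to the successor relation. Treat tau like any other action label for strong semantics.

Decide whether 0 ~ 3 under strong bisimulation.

Answer: NOT BISIMILAR

Analysis:
Refine partition for ~:
  π0 = {{0,1,2,3,4}}
  π1 = {{0},{1},{2},{3,4}}
4 equivalence class(es) (converged in 2)
class of 0: {0}; class of 3: {3,4}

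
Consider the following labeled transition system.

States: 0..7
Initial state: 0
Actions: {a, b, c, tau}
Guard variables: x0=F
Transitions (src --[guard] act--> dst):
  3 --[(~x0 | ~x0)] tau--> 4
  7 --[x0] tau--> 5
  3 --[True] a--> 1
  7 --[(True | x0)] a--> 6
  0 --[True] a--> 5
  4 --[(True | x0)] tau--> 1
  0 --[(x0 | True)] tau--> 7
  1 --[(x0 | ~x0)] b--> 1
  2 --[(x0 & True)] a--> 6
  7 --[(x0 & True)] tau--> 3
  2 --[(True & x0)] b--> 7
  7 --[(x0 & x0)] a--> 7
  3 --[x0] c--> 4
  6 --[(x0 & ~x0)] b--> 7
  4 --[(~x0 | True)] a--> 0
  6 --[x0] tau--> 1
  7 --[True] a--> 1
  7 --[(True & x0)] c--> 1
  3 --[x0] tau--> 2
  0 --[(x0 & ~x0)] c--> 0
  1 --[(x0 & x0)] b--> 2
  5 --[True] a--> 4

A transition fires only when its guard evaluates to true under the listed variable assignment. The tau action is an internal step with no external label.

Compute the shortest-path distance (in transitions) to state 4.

Layered search for 4:
  depth 0: {0}
  depth 1: {5,7}
  depth 2: {1,4,6}
first hit 4 at d=2 via a·a

Answer: 2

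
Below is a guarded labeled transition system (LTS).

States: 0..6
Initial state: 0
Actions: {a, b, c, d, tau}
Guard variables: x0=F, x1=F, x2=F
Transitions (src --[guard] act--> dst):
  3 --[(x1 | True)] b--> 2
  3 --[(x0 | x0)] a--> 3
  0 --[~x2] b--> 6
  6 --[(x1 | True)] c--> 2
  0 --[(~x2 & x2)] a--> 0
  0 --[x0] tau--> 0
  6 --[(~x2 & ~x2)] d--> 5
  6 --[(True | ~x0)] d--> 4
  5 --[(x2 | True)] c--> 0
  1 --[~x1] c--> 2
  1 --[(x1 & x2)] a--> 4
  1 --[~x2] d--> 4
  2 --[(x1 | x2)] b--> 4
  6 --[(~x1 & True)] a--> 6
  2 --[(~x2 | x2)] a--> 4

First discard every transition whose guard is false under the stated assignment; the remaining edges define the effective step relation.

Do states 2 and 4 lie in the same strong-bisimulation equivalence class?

Compute ~ classes (split until stable):
  P[0] = {{0,1,2,3,4,5,6}}
  P[1] = {{0,3},{1},{2},{4},{5},{6}}
  P[2] = {{0},{1},{2},{3},{4},{5},{6}}
stable after 3 split(s): 7 block(s)
2∈{2}, 4∈{4}

Answer: NOT BISIMILAR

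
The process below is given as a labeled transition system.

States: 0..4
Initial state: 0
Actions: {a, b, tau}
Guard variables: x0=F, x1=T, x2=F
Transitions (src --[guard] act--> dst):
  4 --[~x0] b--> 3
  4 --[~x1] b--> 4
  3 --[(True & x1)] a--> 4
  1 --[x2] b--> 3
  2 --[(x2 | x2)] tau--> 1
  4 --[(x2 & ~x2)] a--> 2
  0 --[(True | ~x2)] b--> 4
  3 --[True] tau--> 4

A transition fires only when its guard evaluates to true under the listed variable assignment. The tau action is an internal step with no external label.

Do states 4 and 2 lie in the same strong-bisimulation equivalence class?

Compute ~ classes (split until stable):
  round 0: {{0,1,2,3,4}}
  round 1: {{0,4},{1,2},{3}}
  round 2: {{0},{1,2},{3},{4}}
stable after 3 split(s): 4 block(s)
class of 4: {4}; class of 2: {1,2}

Answer: NOT BISIMILAR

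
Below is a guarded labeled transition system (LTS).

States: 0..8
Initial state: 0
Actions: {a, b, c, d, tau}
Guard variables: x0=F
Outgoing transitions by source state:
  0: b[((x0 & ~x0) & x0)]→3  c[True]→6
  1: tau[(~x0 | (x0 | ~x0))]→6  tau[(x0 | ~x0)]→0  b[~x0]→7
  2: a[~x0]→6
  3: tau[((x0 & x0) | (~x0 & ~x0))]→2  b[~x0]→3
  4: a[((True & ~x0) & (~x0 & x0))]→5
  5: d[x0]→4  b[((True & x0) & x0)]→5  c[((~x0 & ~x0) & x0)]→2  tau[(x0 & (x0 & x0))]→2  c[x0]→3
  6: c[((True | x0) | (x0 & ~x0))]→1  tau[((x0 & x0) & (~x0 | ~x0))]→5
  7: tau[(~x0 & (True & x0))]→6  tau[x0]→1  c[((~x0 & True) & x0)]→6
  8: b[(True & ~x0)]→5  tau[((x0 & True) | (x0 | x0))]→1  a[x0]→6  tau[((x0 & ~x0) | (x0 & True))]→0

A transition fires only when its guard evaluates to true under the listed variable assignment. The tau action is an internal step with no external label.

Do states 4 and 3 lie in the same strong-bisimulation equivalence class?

Bisimulation quotient by refinement:
  P[0] = {{0,1,2,3,4,5,6,7,8}}
  P[1] = {{0,6},{1,3},{2},{4,5,7},{8}}
  P[2] = {{0},{1},{2},{3},{4,5,7},{6},{8}}
stable after 3 split(s): 7 block(s)
4∈{4,5,7}, 3∈{3}

Answer: NOT BISIMILAR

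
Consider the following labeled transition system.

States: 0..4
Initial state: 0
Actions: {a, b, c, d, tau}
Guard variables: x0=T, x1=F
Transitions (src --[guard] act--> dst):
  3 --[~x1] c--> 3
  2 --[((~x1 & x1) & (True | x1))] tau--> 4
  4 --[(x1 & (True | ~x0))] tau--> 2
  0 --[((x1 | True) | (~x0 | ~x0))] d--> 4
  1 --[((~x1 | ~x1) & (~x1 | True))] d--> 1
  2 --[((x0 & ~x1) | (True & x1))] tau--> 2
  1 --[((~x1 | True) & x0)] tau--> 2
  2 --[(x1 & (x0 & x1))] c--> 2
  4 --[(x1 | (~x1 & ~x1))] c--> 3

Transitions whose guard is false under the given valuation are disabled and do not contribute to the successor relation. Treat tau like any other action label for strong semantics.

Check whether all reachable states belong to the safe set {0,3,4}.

Allowed set {0,3,4}
Reachable = {0,3,4}
  0: ✓
  3: ✓
  4: ✓

Answer: INVARIANT HOLDS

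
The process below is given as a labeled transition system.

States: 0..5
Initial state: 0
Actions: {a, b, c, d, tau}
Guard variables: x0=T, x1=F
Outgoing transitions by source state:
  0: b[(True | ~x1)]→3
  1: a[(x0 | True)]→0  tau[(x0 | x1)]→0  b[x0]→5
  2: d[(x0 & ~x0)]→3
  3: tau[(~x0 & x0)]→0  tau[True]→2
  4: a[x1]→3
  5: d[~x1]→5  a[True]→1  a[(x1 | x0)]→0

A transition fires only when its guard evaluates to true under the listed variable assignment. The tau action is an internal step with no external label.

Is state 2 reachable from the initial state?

Answer: REACHABLE

Analysis:
Guard filter leaves 8 enabled edge(s).
Layer 0: {0}
Layer 1: {3}  total {0,3}
Layer 2: {2}  total {0,2,3}
R = {0,2,3}
Path to 2: b·tau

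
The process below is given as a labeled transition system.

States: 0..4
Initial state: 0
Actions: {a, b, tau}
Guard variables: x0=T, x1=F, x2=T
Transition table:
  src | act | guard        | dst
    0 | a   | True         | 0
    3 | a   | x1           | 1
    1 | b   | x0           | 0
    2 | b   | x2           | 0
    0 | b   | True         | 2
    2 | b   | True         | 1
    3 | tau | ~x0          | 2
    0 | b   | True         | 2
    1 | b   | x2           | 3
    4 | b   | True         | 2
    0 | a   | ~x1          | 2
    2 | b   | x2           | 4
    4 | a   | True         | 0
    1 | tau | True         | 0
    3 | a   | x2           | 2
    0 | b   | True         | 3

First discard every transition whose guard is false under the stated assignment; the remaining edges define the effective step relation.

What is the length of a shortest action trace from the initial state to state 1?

Breadth-first toward 1:
  Layer 0: {0}
  Layer 1: {2,3}
  Layer 2: {1,4}
1 enters at depth 2; path a·b

Answer: 2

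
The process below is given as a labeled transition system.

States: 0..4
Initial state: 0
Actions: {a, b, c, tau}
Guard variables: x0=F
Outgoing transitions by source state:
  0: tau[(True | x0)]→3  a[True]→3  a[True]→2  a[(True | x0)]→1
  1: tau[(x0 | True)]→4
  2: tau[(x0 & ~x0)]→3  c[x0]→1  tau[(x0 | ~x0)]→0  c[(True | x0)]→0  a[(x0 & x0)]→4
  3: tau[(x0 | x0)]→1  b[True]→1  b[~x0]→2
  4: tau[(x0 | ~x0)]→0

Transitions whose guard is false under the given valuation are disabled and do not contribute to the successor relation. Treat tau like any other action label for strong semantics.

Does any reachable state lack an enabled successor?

Reach set: {0,1,2,3,4}
  0: a→1  a→2  a→3  tau→3  [deg 4]
  1: tau→4  [deg 1]
  2: c→0  tau→0  [deg 2]
  3: b→1  b→2  [deg 2]
  4: tau→0  [deg 1]

Answer: DEADLOCK-FREE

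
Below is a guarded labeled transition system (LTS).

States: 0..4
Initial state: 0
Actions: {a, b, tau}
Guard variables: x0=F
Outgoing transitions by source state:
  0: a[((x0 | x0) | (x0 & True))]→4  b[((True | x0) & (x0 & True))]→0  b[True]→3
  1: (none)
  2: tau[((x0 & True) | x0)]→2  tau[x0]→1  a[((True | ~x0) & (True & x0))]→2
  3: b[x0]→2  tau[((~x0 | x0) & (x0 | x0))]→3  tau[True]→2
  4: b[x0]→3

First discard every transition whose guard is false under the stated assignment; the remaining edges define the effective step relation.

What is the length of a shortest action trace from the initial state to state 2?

Breadth-first toward 2:
  L0 = {0}
  L1 = {3}
  L2 = {2}
2 enters at depth 2; path b·tau

Answer: 2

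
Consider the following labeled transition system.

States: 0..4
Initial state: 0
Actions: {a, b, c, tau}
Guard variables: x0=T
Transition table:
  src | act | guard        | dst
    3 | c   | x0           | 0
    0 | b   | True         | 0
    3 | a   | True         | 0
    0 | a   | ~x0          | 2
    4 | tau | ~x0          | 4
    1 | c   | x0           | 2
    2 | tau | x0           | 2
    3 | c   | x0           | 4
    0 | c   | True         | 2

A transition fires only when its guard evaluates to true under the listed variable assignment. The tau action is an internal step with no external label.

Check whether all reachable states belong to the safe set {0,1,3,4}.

Safe = {0,1,3,4}
Reach set: {0,2}
  0: safe
  2: ✗ unsafe
counterexample path to 2: c

Answer: INVARIANT VIOLATED at state 2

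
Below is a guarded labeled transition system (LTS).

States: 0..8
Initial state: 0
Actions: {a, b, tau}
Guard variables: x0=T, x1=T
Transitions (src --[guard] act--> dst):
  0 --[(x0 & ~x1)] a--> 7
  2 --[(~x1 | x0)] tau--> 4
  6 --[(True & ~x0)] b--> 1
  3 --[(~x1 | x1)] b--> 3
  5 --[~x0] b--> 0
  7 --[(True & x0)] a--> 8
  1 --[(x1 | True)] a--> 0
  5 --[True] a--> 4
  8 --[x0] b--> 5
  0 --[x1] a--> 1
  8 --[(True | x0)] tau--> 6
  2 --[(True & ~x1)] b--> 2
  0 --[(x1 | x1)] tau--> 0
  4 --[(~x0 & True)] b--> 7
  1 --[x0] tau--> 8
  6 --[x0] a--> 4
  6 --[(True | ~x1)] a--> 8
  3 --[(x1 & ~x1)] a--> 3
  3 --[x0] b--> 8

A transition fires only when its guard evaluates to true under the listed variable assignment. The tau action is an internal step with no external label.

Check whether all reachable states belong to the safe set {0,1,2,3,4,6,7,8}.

Safe = {0,1,2,3,4,6,7,8}
Reachable = {0,1,4,5,6,8}
  0: ok
  1: ok
  4: ok
  5: outside
  6: ok
  8: ok
reach 5 via a·tau·b — violates

Answer: INVARIANT VIOLATED at state 5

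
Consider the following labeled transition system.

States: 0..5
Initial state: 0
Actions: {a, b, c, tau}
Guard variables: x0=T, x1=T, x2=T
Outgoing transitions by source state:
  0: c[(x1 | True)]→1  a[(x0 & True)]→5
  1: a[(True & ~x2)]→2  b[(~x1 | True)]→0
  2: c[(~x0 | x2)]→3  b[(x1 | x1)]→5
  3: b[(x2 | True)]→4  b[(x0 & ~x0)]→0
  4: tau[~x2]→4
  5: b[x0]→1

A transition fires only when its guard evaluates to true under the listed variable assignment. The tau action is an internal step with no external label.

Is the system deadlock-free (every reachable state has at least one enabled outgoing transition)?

Answer: DEADLOCK-FREE

Analysis:
Reach set: {0,1,5}
  0: a→5  c→1  [deg 2]
  1: b→0  [deg 1]
  5: b→1  [deg 1]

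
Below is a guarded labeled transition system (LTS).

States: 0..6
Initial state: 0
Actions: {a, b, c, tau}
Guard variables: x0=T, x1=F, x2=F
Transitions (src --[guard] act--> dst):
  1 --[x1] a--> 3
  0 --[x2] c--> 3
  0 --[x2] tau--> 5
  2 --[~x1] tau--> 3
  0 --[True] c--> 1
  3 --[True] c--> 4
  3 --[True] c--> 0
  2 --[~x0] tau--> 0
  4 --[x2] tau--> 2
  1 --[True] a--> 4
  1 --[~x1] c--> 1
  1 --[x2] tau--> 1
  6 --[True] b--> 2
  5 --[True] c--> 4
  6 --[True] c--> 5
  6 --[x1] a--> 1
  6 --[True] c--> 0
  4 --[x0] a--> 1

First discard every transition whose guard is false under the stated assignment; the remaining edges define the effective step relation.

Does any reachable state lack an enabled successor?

Answer: DEADLOCK-FREE

Working:
Reach set: {0,1,4}
  0: c→1  [1 exit(s)]
  1: a→4  c→1  [2 exit(s)]
  4: a→1  [1 exit(s)]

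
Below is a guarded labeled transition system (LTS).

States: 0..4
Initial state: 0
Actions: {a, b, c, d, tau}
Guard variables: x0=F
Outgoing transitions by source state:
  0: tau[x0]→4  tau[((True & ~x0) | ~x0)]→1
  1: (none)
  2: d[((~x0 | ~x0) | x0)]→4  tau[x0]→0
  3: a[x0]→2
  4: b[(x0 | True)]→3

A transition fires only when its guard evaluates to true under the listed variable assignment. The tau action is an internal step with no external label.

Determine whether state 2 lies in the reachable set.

Answer: UNREACHABLE

Analysis:
Guard filter leaves 3 enabled edge(s).
depth 0: {0}
depth 1: {1}  total {0,1}
Reach set: {0,1}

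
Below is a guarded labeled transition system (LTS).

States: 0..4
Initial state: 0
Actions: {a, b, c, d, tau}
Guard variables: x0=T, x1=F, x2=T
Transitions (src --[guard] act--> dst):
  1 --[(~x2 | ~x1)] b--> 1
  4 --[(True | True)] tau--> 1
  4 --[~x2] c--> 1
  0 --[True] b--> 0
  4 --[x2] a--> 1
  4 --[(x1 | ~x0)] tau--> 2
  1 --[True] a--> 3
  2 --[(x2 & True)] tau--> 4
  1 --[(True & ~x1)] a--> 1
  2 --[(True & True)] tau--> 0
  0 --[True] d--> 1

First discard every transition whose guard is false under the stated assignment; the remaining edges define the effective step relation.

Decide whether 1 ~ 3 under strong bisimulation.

Refine partition for ~:
  P[0] = {{0,1,2,3,4}}
  P[1] = {{0},{1},{2},{3},{4}}
5 equivalence class(es) (converged in 2)
class of 1: {1}; class of 3: {3}

Answer: NOT BISIMILAR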